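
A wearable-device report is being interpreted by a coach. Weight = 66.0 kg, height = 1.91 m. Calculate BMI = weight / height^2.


height^2 = 1.91^2 = 3.6481
BMI = 66.0 / 3.6481 = 18.09 kg/m^2

18.09 kg/m^2


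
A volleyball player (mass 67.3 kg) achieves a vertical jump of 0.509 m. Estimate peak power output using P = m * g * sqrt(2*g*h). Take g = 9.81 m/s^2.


2 * g * h = 2 * 9.81 * 0.509 = 9.98658
sqrt(9.98658) = 3.160155 m/s
P = 67.3 * 9.81 * 3.160155 = 2086.38 W

2086.38 W


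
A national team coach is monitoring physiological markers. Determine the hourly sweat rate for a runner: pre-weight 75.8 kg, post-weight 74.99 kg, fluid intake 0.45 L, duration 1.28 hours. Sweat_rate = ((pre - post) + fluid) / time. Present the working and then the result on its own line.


Mass lost = 75.8 - 74.99 = 0.81 kg
Add fluid consumed: 0.81 + 0.45 = 1.26 L total sweat
Sweat rate = 1.26 / 1.28 = 0.984 L/h

0.984 L/h


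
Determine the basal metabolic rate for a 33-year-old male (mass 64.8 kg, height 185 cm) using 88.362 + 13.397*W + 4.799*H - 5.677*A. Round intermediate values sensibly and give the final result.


BMR = 88.362 + 13.397*64.8 + 4.799*185 - 5.677*33
= 1656.96 kcal/day

1656.96 kcal/day


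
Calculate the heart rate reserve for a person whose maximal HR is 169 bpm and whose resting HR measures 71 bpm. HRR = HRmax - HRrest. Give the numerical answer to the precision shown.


HRmax = 169 bpm
HRrest = 71 bpm
HRR = 169 - 71 = 98 bpm

98 bpm


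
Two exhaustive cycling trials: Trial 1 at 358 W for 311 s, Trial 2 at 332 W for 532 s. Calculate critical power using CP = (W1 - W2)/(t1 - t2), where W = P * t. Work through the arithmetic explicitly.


W1 = 358 * 311 = 111338 J
W2 = 332 * 532 = 176624 J
CP = (111338 - 176624) / (311 - 532)
= -65286 / -221
= 295.41 W

295.41 W


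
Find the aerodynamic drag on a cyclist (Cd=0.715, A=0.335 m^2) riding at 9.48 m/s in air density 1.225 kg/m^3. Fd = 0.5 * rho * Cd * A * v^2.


Fd = 0.5 * 1.225 * 0.715 * 0.335 * 9.48^2
= 0.5 * 1.225 * 0.715 * 0.335 * 89.8704
= 13.185 N

13.185 N


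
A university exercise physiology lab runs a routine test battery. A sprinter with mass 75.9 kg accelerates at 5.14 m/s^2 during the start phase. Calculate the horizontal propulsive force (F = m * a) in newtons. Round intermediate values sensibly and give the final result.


F = m * a
= 75.9 * 5.14
= 390.13 N

390.13 N


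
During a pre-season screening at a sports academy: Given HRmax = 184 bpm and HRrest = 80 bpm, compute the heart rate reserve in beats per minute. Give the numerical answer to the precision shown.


Heart rate reserve = maximum HR minus resting HR
HRR = 184 - 80 = 104 bpm

104 bpm


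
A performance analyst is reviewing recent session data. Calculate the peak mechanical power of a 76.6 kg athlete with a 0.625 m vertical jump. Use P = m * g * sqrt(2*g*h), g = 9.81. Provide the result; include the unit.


First, sqrt(2gh) = sqrt(2 * 9.81 * 0.625)
= sqrt(12.2625) = 3.501785 m/s
Power = 76.6 * 9.81 * 3.501785 = 2631.4 W

2631.4 W


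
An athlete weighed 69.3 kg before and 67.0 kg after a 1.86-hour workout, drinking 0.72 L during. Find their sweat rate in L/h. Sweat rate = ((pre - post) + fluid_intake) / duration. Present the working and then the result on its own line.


Body mass change = 2.3 kg
Total sweat loss = 2.3 + 0.72 = 3.02 L
Rate = 3.02 / 1.86 = 1.624 L/h

1.624 L/h


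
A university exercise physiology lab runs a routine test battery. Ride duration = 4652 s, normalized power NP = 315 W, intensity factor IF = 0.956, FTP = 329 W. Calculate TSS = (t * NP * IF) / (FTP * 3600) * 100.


Numerator = 4652 * 315 * 0.956 = 1400903.28
Denominator = 329 * 3600 = 1184400
TSS = 1400903.28 / 1184400 * 100
= 118.28

118.28 TSS


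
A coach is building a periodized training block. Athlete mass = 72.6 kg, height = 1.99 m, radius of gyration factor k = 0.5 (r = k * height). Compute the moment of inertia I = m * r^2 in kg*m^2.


r = k * height = 0.5 * 1.99 = 0.995 m
r^2 = 0.995^2 = 0.990025
I = 72.6 * 0.990025 = 71.876 kg*m^2

71.876 kg*m^2


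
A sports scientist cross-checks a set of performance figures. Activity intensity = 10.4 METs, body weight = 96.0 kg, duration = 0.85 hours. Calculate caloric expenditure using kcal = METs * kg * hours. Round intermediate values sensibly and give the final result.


kcal = 10.4 * 96.0 * 0.85
= 998.4 * 0.85
= 848.64 kcal

848.64 kcal


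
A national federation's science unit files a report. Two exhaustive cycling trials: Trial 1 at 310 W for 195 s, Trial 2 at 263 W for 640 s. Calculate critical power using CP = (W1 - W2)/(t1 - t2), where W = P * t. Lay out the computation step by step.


W1 = 310 * 195 = 60450 J
W2 = 263 * 640 = 168320 J
CP = (60450 - 168320) / (195 - 640)
= -107870 / -445
= 242.4 W

242.4 W


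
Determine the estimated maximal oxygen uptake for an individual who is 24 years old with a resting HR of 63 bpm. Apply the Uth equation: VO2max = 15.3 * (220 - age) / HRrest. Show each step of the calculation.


HRmax = 220 - 24 = 196
VO2max = 15.3 * (196 / 63)
= 15.3 * 3.1111
= 47.6 mL/kg/min

47.6 mL/kg/min


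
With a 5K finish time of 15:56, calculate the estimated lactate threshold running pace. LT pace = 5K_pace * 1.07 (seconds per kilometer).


Race duration = 956 s for 5 km
Average pace = 956 / 5 = 191.2 s/km
LT pace = 191.2 * 1.07
= 204.58 s/km

204.58 s/km


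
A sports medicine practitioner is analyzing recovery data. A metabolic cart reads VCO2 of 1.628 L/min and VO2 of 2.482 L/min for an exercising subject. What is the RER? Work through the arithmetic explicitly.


RER = VCO2 / VO2 = 1.628 / 2.482 = 0.6559

0.6559


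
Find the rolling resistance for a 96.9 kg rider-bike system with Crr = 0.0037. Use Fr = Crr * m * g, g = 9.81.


m * g = 96.9 * 9.81 = 950.589 N
Fr = 0.0037 * 950.589 = 3.517 N

3.517 N


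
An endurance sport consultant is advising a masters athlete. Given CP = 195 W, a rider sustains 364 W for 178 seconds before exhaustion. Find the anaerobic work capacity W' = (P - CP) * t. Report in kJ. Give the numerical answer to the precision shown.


Excess power = 364 - 195 = 169 W
Work above CP = 169 * 178 = 30082 J
W' = 30.082 kJ

30.082 kJ


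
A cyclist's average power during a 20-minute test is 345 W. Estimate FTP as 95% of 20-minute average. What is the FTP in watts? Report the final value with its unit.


FTP = 20-min power * 0.95
= 345 * 0.95
= 327.75 W

327.75 W


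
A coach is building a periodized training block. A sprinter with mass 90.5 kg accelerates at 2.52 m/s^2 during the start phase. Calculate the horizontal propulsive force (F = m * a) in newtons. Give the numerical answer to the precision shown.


F = m * a
= 90.5 * 2.52
= 228.06 N

228.06 N


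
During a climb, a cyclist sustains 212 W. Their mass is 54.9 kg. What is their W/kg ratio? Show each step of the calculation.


Power-to-weight = 212 W / 54.9 kg
= 3.862 W/kg

3.862 W/kg


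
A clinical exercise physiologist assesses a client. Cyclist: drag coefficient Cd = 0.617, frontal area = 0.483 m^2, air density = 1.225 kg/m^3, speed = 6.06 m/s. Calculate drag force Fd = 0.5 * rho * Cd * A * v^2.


v^2 = 6.06^2 = 36.7236
Fd = 0.5 * 1.225 * 0.617 * 0.483 * 36.7236
= 6.703 N

6.703 N


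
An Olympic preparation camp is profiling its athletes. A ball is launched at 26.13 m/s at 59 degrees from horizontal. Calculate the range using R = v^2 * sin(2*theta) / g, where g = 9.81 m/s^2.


sin(2 * 59) = sin(118) = 0.882948
v^2 = 26.13^2 = 682.7769
R = 682.7769 * 0.882948 / 9.81
= 61.453 m

61.453 m


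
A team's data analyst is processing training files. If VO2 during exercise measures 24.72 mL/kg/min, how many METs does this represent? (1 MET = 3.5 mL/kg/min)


METs = VO2 / 3.5 = 24.72 / 3.5 = 7.06

7.06 METs


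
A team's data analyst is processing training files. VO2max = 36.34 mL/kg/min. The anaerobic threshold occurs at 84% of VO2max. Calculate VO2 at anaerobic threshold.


AT fraction = 84 / 100 = 0.84
AT VO2 = 36.34 * 0.84
= 30.53 mL/kg/min

30.53 mL/kg/min


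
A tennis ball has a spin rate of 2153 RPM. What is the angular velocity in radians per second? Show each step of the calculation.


Convert RPM to rad/s: multiply by 2*pi and divide by 60
omega = 2153 * 2 * pi / 60
= 225.462 rad/s

225.462 rad/s


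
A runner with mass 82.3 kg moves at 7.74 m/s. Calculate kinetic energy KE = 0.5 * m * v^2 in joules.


v^2 = 7.74^2 = 59.9076
KE = 0.5 * 82.3 * 59.9076
= 2465.2 J

2465.2 J


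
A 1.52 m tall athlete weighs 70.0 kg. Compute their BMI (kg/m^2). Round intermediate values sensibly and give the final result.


height^2 = 2.3104 m^2
BMI = 70.0 / 2.3104 = 30.3 kg/m^2

30.3 kg/m^2


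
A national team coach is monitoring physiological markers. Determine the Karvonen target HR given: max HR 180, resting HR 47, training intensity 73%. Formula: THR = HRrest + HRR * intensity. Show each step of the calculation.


HRR = HRmax - HRrest = 180 - 47 = 133
THR = 47 + 133 * 0.73
= 144.09 bpm

144.09 bpm


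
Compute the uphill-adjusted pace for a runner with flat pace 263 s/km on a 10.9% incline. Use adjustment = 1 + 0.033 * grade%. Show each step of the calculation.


Adjustment factor = 1 + 0.033 * 10.9 = 1.3597
Grade-adjusted pace = 263 * 1.3597 = 357.6 s/km

357.6 s/km


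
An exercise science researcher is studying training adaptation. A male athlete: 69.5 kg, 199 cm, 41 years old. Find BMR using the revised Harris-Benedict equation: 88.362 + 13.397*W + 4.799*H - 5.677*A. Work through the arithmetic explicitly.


Intercept = 88.362
Weight contribution = 13.397 * 69.5 = 931.0915
Height contribution = 4.799 * 199 = 955.001
Age contribution = 5.677 * 41 = 232.757
BMR = 88.362 + 931.0915 + 955.001 - 232.757
= 1741.7 kcal/day

1741.7 kcal/day


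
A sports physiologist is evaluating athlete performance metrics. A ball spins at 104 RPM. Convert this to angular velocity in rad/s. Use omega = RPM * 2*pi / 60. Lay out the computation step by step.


omega = 104 * 2 * pi / 60
= 104 * 6.28318531 / 60
= 653.451 / 60
= 10.891 rad/s

10.891 rad/s


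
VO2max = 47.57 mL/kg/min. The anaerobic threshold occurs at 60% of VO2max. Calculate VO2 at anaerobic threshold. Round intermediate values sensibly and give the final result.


AT fraction = 60 / 100 = 0.6
AT VO2 = 47.57 * 0.6
= 28.54 mL/kg/min

28.54 mL/kg/min


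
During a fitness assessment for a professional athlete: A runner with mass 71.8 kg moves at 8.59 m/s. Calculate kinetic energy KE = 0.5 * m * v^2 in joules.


v^2 = 8.59^2 = 73.7881
KE = 0.5 * 71.8 * 73.7881
= 2648.99 J

2648.99 J


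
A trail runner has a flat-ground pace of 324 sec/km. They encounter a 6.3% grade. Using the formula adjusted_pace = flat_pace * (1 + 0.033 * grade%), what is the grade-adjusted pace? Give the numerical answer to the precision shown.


Grade factor = 1 + 0.033 * 6.3 = 1.2079
Adjusted = 324 * 1.2079 = 391.36 sec/km

391.36 s/km


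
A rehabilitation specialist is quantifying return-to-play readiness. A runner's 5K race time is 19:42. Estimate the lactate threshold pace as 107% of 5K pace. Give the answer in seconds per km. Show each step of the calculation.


Total race time = 19*60 + 42 = 1182 seconds
5K pace = 1182 / 5 = 236.4 sec/km
LT pace = 236.4 * 1.07 = 252.95 sec/km

252.95 s/km


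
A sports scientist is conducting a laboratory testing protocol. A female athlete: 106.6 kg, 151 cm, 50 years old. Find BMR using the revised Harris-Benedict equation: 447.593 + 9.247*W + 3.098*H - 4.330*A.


Intercept = 447.593
Weight contribution = 9.247 * 106.6 = 985.7302
Height contribution = 3.098 * 151 = 467.798
Age contribution = 4.33 * 50 = 216.5
BMR = 447.593 + 985.7302 + 467.798 - 216.5
= 1684.62 kcal/day

1684.62 kcal/day


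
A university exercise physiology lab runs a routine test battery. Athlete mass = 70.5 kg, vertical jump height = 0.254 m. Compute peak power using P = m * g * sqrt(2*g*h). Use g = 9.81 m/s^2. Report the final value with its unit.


sqrt(2 * 9.81 * 0.254) = sqrt(4.98348) = 2.232371 m/s
P = 70.5 * 9.81 * 2.232371
= 1543.92 W

1543.92 W


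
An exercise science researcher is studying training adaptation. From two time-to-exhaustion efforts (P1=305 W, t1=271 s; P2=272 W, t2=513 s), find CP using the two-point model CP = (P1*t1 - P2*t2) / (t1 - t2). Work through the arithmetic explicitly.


Work in trial 1 = 82655 J
Work in trial 2 = 139536 J
Delta work = -56881 J
Delta time = -242 s
CP = -56881 / -242 = 235.05 W

235.05 W


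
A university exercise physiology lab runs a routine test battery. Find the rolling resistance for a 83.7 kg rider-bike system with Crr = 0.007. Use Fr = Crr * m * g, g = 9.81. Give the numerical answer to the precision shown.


m * g = 83.7 * 9.81 = 821.097 N
Fr = 0.007 * 821.097 = 5.748 N

5.748 N


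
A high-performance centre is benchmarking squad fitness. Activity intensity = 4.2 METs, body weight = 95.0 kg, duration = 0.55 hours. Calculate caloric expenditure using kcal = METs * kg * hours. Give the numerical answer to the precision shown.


kcal = 4.2 * 95.0 * 0.55
= 399.0 * 0.55
= 219.45 kcal

219.45 kcal


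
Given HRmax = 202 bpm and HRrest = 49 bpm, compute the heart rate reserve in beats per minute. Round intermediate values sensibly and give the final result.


Heart rate reserve = maximum HR minus resting HR
HRR = 202 - 49 = 153 bpm

153 bpm


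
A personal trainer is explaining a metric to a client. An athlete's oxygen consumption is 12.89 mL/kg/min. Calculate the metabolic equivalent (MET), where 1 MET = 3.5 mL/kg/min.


MET = VO2 / 3.5
= 12.89 / 3.5
= 3.68 METs

3.68 METs


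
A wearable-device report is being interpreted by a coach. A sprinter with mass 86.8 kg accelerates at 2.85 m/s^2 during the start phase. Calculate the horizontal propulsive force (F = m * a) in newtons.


F = m * a
= 86.8 * 2.85
= 247.38 N

247.38 N


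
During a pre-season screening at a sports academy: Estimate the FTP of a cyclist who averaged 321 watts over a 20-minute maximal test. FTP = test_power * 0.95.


FTP = 321 * 0.95 = 304.95 W

304.95 W


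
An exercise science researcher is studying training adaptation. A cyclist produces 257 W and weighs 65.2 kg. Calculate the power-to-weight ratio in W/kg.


P/W = power / mass
= 257 / 65.2
= 3.942 W/kg

3.942 W/kg


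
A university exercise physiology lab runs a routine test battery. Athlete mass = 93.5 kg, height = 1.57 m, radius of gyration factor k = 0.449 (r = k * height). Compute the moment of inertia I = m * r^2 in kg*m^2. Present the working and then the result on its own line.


r = k * height = 0.449 * 1.57 = 0.70493 m
r^2 = 0.70493^2 = 0.496926
I = 93.5 * 0.496926 = 46.463 kg*m^2

46.463 kg*m^2


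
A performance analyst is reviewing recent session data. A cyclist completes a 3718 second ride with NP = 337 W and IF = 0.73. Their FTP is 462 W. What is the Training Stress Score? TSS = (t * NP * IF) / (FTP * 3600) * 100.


t * NP * IF = 3718 * 337 * 0.73 = 914665.18
FTP * 3600 = 1663200
TSS = (914665.18 / 1663200) * 100 = 54.99

54.99 TSS


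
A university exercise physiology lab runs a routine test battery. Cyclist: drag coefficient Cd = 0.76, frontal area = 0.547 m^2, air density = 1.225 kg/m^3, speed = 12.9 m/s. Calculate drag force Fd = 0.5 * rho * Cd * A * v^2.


v^2 = 12.9^2 = 166.41
Fd = 0.5 * 1.225 * 0.76 * 0.547 * 166.41
= 42.373 N

42.373 N


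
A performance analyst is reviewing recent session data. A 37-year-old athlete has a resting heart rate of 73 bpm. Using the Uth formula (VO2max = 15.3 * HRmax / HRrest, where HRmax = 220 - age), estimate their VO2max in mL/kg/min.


HRmax = 220 - 37 = 183 bpm
Ratio = HRmax / HRrest = 183 / 73 = 2.5068
VO2max = 15.3 * 2.5068 = 38.35 mL/kg/min

38.35 mL/kg/min


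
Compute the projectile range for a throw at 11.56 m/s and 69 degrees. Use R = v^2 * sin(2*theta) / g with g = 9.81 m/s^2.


Two times the angle = 138 degrees
sin(138) = 0.669131
R = 133.6336 * 0.669131 / 9.81 = 9.115 m

9.115 m


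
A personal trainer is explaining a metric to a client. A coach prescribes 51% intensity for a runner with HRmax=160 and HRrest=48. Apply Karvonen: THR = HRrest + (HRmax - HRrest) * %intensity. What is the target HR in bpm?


Heart rate reserve = 160 - 48 = 112
Intensity fraction = 51 / 100 = 0.51
THR = 48 + 112 * 0.51 = 105.12 bpm

105.12 bpm


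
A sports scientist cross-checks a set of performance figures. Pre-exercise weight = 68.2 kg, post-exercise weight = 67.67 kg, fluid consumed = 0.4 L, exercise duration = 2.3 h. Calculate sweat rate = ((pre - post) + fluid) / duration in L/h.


Weight loss = 68.2 - 67.67 = 0.53 kg (approx L)
Total sweat = 0.53 + 0.4 = 0.93 L
Sweat rate = 0.93 / 2.3 = 0.404 L/h

0.404 L/h


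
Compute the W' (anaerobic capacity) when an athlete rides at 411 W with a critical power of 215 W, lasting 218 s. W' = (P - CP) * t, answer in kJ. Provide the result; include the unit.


Above-CP power = 196 W
Duration = 218 s
W' = 196 * 218 = 42728 J
Convert: 42728 / 1000 = 42.728 kJ

42.728 kJ


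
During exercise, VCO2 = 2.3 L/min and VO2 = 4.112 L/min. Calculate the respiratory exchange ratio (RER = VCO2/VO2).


RER = VCO2 / VO2
= 2.3 / 4.112
= 0.5593

0.5593


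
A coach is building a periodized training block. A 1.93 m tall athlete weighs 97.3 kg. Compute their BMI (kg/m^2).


height^2 = 3.7249 m^2
BMI = 97.3 / 3.7249 = 26.12 kg/m^2

26.12 kg/m^2


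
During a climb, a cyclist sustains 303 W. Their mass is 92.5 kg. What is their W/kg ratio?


Power-to-weight = 303 W / 92.5 kg
= 3.276 W/kg

3.276 W/kg


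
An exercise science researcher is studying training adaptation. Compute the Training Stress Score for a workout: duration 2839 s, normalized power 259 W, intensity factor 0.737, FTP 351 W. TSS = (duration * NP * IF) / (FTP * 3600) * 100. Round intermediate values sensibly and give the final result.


Product = 2839 * 259 * 0.737 = 541916.837
Base = 351 * 3600 = 1263600
TSS = 541916.837 / 1263600 * 100 = 42.89

42.89 TSS


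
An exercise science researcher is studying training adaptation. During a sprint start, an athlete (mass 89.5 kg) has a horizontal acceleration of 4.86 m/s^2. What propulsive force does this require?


Propulsive force = mass * acceleration
= 89.5 kg * 4.86 m/s^2
= 434.97 N

434.97 N


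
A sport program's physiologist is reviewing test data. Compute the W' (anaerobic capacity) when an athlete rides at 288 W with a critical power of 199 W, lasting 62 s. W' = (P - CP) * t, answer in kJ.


Above-CP power = 89 W
Duration = 62 s
W' = 89 * 62 = 5518 J
Convert: 5518 / 1000 = 5.518 kJ

5.518 kJ


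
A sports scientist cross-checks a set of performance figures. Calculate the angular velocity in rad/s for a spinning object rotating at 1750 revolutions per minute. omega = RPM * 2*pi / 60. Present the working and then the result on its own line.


omega = RPM * 2*pi / 60
= 1750 * 6.28318531 / 60
= 183.26 rad/s

183.26 rad/s


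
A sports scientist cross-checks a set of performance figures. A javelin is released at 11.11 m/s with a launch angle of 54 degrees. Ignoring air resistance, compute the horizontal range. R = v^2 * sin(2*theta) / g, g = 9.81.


Launch speed squared = 123.4321
sin(2 * 54 deg) = 0.951057
Range = 123.4321 * 0.951057 / 9.81
= 11.966 m

11.966 m


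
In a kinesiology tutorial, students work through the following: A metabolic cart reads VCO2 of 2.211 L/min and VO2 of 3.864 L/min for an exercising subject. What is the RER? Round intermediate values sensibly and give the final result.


RER = VCO2 / VO2 = 2.211 / 3.864 = 0.5722

0.5722


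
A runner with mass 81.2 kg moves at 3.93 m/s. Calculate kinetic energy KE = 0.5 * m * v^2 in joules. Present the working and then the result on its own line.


v^2 = 3.93^2 = 15.4449
KE = 0.5 * 81.2 * 15.4449
= 627.06 J

627.06 J


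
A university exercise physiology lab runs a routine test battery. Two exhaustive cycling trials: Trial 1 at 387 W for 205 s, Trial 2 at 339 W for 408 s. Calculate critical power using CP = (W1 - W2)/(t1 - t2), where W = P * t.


W1 = 387 * 205 = 79335 J
W2 = 339 * 408 = 138312 J
CP = (79335 - 138312) / (205 - 408)
= -58977 / -203
= 290.53 W

290.53 W


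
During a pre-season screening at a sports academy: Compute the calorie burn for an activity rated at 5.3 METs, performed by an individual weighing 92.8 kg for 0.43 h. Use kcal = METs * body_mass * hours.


Product of METs and mass = 5.3 * 92.8 = 491.84
Total kcal = 491.84 * 0.43 = 211.49 kcal

211.49 kcal


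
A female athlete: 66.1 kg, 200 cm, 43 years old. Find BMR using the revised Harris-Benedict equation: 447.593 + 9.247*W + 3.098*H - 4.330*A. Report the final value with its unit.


Intercept = 447.593
Weight contribution = 9.247 * 66.1 = 611.2267
Height contribution = 3.098 * 200 = 619.6
Age contribution = 4.33 * 43 = 186.19
BMR = 447.593 + 611.2267 + 619.6 - 186.19
= 1492.23 kcal/day

1492.23 kcal/day


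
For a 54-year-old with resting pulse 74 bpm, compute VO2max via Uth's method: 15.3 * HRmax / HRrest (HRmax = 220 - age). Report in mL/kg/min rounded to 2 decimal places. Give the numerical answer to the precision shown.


Step 1: HRmax = 220 - 54 = 166 bpm
Step 2: Ratio = 166 / 74 = 2.2432
Step 3: VO2max = 15.3 * 2.2432 = 34.32 mL/kg/min

34.32 mL/kg/min


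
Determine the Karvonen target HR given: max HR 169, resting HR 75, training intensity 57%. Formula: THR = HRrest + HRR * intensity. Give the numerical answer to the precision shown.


HRR = HRmax - HRrest = 169 - 75 = 94
THR = 75 + 94 * 0.57
= 128.58 bpm

128.58 bpm


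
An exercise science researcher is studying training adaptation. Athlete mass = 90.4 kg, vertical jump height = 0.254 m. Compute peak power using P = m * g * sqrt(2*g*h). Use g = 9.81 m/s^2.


sqrt(2 * 9.81 * 0.254) = sqrt(4.98348) = 2.232371 m/s
P = 90.4 * 9.81 * 2.232371
= 1979.72 W

1979.72 W


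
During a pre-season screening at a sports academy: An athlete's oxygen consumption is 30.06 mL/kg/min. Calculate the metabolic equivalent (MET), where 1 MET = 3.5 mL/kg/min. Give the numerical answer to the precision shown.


MET = VO2 / 3.5
= 30.06 / 3.5
= 8.59 METs

8.59 METs


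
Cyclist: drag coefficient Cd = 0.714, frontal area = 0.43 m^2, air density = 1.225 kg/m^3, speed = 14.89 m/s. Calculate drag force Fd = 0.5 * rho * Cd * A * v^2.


v^2 = 14.89^2 = 221.7121
Fd = 0.5 * 1.225 * 0.714 * 0.43 * 221.7121
= 41.693 N

41.693 N


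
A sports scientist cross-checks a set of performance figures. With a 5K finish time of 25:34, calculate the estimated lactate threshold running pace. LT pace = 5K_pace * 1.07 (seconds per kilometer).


Race duration = 1534 s for 5 km
Average pace = 1534 / 5 = 306.8 s/km
LT pace = 306.8 * 1.07
= 328.28 s/km

328.28 s/km


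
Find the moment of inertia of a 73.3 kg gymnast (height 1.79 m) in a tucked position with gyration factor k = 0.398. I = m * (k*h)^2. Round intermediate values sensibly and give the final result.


Radius of gyration = 0.398 * 1.79 = 0.71242 m
I = 73.3 * 0.71242^2
= 73.3 * 0.507542
= 37.203 kg*m^2

37.203 kg*m^2


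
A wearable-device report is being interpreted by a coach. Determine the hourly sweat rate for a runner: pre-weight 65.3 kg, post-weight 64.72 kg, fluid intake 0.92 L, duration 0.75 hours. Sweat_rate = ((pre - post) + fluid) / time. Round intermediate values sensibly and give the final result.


Mass lost = 65.3 - 64.72 = 0.58 kg
Add fluid consumed: 0.58 + 0.92 = 1.5 L total sweat
Sweat rate = 1.5 / 0.75 = 2.0 L/h

2.0 L/h


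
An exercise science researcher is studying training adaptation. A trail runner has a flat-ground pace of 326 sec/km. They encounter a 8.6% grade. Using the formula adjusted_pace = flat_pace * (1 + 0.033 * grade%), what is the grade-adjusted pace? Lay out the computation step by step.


Grade factor = 1 + 0.033 * 8.6 = 1.2838
Adjusted = 326 * 1.2838 = 418.52 sec/km

418.52 s/km


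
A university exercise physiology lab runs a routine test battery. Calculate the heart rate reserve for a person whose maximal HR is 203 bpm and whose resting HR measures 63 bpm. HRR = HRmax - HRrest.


HRmax = 203 bpm
HRrest = 63 bpm
HRR = 203 - 63 = 140 bpm

140 bpm


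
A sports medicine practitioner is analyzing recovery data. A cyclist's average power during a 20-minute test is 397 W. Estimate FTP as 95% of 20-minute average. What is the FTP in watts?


FTP = 20-min power * 0.95
= 397 * 0.95
= 377.15 W

377.15 W


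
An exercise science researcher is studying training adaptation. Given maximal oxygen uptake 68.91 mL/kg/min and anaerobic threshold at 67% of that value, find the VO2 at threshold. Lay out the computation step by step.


Percentage as decimal = 0.67
VO2 at AT = 68.91 * 0.67 = 46.17 mL/kg/min

46.17 mL/kg/min


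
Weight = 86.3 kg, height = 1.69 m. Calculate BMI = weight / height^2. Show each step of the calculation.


height^2 = 1.69^2 = 2.8561
BMI = 86.3 / 2.8561 = 30.22 kg/m^2

30.22 kg/m^2


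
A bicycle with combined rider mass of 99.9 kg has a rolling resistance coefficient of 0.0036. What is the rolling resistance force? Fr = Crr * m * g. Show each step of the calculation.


Fr = 0.0036 * 99.9 * 9.81
= 0.35964 * 9.81
= 3.528 N

3.528 N


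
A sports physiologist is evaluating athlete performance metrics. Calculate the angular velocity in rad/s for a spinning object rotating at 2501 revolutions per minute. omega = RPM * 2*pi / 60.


omega = RPM * 2*pi / 60
= 2501 * 6.28318531 / 60
= 261.904 rad/s

261.904 rad/s


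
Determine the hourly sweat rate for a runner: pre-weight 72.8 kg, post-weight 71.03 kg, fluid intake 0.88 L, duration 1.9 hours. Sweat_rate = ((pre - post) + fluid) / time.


Mass lost = 72.8 - 71.03 = 1.77 kg
Add fluid consumed: 1.77 + 0.88 = 2.65 L total sweat
Sweat rate = 2.65 / 1.9 = 1.395 L/h

1.395 L/h


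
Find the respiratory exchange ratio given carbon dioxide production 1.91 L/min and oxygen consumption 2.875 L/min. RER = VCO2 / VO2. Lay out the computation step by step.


VCO2 = 1.91 L/min
VO2 = 2.875 L/min
RER = 1.91 / 2.875 = 0.6643

0.6643


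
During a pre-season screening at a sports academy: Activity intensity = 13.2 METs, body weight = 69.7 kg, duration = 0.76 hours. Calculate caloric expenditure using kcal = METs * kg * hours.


kcal = 13.2 * 69.7 * 0.76
= 920.04 * 0.76
= 699.23 kcal

699.23 kcal


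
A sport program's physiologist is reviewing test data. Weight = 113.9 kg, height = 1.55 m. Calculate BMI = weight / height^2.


height^2 = 1.55^2 = 2.4025
BMI = 113.9 / 2.4025 = 47.41 kg/m^2

47.41 kg/m^2


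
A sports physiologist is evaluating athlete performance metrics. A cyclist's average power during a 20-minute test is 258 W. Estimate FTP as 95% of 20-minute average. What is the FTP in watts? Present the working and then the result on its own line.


FTP = 20-min power * 0.95
= 258 * 0.95
= 245.1 W

245.1 W


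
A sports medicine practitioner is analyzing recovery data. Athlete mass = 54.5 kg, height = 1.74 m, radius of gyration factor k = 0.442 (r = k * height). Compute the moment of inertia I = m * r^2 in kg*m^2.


r = k * height = 0.442 * 1.74 = 0.76908 m
r^2 = 0.76908^2 = 0.591484
I = 54.5 * 0.591484 = 32.236 kg*m^2

32.236 kg*m^2


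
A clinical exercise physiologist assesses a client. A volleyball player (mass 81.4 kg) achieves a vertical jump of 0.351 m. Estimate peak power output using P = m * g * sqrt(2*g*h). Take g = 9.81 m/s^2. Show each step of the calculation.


2 * g * h = 2 * 9.81 * 0.351 = 6.88662
sqrt(6.88662) = 2.624237 m/s
P = 81.4 * 9.81 * 2.624237 = 2095.54 W

2095.54 W


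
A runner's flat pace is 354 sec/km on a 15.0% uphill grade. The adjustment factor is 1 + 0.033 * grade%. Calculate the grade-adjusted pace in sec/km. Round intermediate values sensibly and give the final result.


Factor = 1 + 0.033 * 15.0 = 1.495
Adjusted pace = 354 * 1.495
= 529.23 sec/km

529.23 s/km


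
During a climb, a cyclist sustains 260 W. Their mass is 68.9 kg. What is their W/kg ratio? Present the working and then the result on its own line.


Power-to-weight = 260 W / 68.9 kg
= 3.774 W/kg

3.774 W/kg


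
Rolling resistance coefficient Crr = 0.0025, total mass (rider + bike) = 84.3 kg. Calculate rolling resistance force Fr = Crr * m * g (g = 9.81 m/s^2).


Fr = Crr * m * g
= 0.0025 * 84.3 * 9.81
= 2.067 N

2.067 N


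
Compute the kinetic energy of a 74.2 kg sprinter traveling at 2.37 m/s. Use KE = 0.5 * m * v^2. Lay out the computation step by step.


Velocity squared = 5.6169
KE = 0.5 * 74.2 * 5.6169 = 208.39 J

208.39 J


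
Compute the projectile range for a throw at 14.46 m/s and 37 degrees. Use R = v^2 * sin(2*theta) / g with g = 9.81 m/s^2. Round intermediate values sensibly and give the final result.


Two times the angle = 74 degrees
sin(74) = 0.961262
R = 209.0916 * 0.961262 / 9.81 = 20.488 m

20.488 m


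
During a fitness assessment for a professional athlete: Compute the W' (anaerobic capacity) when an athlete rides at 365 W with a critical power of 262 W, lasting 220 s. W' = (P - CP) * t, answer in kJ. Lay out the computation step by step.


Above-CP power = 103 W
Duration = 220 s
W' = 103 * 220 = 22660 J
Convert: 22660 / 1000 = 22.66 kJ

22.66 kJ


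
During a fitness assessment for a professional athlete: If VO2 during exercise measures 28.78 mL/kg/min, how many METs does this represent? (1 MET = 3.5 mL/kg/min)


METs = VO2 / 3.5 = 28.78 / 3.5 = 8.22

8.22 METs


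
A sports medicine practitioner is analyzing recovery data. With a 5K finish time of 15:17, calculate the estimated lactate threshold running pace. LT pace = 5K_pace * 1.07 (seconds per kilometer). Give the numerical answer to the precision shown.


Race duration = 917 s for 5 km
Average pace = 917 / 5 = 183.4 s/km
LT pace = 183.4 * 1.07
= 196.24 s/km

196.24 s/km


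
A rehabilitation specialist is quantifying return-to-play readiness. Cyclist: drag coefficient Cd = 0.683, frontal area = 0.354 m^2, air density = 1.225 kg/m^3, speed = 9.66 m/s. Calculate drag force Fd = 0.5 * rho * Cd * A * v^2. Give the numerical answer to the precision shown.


v^2 = 9.66^2 = 93.3156
Fd = 0.5 * 1.225 * 0.683 * 0.354 * 93.3156
= 13.819 N

13.819 N


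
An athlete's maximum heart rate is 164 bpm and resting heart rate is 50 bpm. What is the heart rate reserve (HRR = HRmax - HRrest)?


HRR = HRmax - HRrest
= 164 - 50
= 114 bpm

114 bpm


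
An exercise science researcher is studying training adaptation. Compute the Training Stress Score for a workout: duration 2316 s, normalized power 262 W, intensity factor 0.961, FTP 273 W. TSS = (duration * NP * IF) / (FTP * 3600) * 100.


Product = 2316 * 262 * 0.961 = 583127.112
Base = 273 * 3600 = 982800
TSS = 583127.112 / 982800 * 100 = 59.33

59.33 TSS


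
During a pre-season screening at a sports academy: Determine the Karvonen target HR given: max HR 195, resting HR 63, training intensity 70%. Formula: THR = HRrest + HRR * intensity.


HRR = HRmax - HRrest = 195 - 63 = 132
THR = 63 + 132 * 0.7
= 155.4 bpm

155.4 bpm


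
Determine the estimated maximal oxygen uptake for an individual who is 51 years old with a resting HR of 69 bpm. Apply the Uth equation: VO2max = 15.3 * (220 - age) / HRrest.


HRmax = 220 - 51 = 169
VO2max = 15.3 * (169 / 69)
= 15.3 * 2.4493
= 37.47 mL/kg/min

37.47 mL/kg/min


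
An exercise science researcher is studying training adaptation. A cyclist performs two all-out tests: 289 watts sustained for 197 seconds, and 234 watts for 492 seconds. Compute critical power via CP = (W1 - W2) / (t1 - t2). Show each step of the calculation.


W1 = P1 * t1 = 289 * 197 = 56933 J
W2 = P2 * t2 = 234 * 492 = 115128 J
CP = (56933 - 115128) / (197 - 492)
= 197.27 W

197.27 W


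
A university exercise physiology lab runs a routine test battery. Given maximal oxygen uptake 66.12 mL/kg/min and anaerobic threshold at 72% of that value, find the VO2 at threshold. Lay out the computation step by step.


Percentage as decimal = 0.72
VO2 at AT = 66.12 * 0.72 = 47.61 mL/kg/min

47.61 mL/kg/min


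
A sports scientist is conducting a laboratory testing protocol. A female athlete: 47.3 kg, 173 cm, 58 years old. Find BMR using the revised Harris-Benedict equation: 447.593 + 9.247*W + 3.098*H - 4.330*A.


Intercept = 447.593
Weight contribution = 9.247 * 47.3 = 437.3831
Height contribution = 3.098 * 173 = 535.954
Age contribution = 4.33 * 58 = 251.14
BMR = 447.593 + 437.3831 + 535.954 - 251.14
= 1169.79 kcal/day

1169.79 kcal/day


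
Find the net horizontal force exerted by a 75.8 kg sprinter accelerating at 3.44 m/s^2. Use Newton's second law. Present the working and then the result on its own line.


Newton's second law: F = m * a
F = 75.8 * 3.44 = 260.75 N

260.75 N


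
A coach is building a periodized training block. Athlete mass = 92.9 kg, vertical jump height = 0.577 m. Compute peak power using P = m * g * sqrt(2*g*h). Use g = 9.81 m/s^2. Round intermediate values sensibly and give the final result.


sqrt(2 * 9.81 * 0.577) = sqrt(11.32074) = 3.364631 m/s
P = 92.9 * 9.81 * 3.364631
= 3066.35 W

3066.35 W


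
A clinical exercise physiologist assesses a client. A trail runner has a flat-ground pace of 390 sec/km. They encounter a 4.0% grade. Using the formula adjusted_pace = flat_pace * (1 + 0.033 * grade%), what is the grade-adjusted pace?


Grade factor = 1 + 0.033 * 4.0 = 1.132
Adjusted = 390 * 1.132 = 441.48 sec/km

441.48 s/km


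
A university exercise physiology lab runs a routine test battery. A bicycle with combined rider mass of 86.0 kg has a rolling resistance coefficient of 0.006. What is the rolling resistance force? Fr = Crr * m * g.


Fr = 0.006 * 86.0 * 9.81
= 0.516 * 9.81
= 5.062 N

5.062 N


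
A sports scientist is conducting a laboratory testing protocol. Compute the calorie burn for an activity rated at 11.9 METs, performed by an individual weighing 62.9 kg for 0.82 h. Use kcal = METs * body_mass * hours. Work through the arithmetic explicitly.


Product of METs and mass = 11.9 * 62.9 = 748.51
Total kcal = 748.51 * 0.82 = 613.78 kcal

613.78 kcal


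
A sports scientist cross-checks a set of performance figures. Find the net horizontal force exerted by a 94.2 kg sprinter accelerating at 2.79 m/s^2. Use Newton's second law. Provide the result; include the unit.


Newton's second law: F = m * a
F = 94.2 * 2.79 = 262.82 N

262.82 N


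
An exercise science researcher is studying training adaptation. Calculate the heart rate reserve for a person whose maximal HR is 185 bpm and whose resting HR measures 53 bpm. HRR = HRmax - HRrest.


HRmax = 185 bpm
HRrest = 53 bpm
HRR = 185 - 53 = 132 bpm

132 bpm


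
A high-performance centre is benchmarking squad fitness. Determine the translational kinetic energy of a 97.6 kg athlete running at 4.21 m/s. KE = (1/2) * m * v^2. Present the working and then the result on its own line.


KE = 0.5 * m * v^2
= 0.5 * 97.6 * 4.21^2
= 0.5 * 97.6 * 17.7241
= 864.94 J

864.94 J


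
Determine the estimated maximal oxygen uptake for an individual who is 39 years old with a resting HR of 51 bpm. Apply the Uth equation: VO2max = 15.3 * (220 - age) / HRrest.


HRmax = 220 - 39 = 181
VO2max = 15.3 * (181 / 51)
= 15.3 * 3.549
= 54.3 mL/kg/min

54.3 mL/kg/min


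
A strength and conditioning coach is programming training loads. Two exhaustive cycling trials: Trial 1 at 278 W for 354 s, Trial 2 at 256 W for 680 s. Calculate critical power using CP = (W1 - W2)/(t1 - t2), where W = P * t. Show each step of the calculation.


W1 = 278 * 354 = 98412 J
W2 = 256 * 680 = 174080 J
CP = (98412 - 174080) / (354 - 680)
= -75668 / -326
= 232.11 W

232.11 W


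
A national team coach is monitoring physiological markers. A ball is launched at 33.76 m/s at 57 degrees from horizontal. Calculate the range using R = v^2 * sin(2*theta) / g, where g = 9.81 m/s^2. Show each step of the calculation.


sin(2 * 57) = sin(114) = 0.913545
v^2 = 33.76^2 = 1139.7376
R = 1139.7376 * 0.913545 / 9.81
= 106.137 m

106.137 m


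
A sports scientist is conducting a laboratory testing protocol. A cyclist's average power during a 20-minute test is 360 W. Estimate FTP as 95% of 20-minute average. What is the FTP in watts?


FTP = 20-min power * 0.95
= 360 * 0.95
= 342.0 W

342.0 W


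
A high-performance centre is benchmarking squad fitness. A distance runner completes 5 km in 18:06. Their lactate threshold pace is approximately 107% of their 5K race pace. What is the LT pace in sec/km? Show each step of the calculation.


Convert to seconds: 18 min 6 s = 1086 s
Pace per km = 1086 / 5 = 217.2 s/km
LT pace = 217.2 * 1.07 = 232.4 s/km

232.4 s/km


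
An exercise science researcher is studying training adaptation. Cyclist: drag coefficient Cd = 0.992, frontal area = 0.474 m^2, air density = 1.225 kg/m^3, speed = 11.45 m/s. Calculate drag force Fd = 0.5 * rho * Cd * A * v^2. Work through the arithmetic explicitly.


v^2 = 11.45^2 = 131.1025
Fd = 0.5 * 1.225 * 0.992 * 0.474 * 131.1025
= 37.758 N

37.758 N


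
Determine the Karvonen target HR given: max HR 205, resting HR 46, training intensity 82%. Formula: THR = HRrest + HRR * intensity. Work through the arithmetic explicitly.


HRR = HRmax - HRrest = 205 - 46 = 159
THR = 46 + 159 * 0.82
= 176.38 bpm

176.38 bpm


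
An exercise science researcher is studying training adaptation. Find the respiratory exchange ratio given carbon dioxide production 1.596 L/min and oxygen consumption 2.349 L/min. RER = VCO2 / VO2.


VCO2 = 1.596 L/min
VO2 = 2.349 L/min
RER = 1.596 / 2.349 = 0.6794

0.6794


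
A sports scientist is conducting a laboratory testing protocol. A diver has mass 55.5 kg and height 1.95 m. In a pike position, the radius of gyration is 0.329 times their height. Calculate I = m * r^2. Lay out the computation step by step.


r = 0.329 * 1.95 = 0.64155 m
I = m * r^2 = 55.5 * 0.411586 = 22.843 kg*m^2

22.843 kg*m^2


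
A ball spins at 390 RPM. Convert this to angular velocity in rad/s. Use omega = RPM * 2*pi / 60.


omega = 390 * 2 * pi / 60
= 390 * 6.28318531 / 60
= 2450.442 / 60
= 40.841 rad/s

40.841 rad/s


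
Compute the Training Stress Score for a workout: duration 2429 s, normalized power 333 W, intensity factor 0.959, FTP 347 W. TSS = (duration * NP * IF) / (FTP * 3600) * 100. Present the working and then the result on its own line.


Product = 2429 * 333 * 0.959 = 775693.863
Base = 347 * 3600 = 1249200
TSS = 775693.863 / 1249200 * 100 = 62.1

62.1 TSS


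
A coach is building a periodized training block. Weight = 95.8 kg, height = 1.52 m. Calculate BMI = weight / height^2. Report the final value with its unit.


height^2 = 1.52^2 = 2.3104
BMI = 95.8 / 2.3104 = 41.46 kg/m^2

41.46 kg/m^2


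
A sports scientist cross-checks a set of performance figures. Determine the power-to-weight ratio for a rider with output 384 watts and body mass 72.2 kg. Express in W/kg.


P/W = 384 / 72.2 = 5.319 W/kg

5.319 W/kg


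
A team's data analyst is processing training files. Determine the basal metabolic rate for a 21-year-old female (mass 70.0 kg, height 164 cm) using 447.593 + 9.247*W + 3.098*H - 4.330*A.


BMR = 447.593 + 9.247*70.0 + 3.098*164 - 4.330*21
= 1512.03 kcal/day

1512.03 kcal/day


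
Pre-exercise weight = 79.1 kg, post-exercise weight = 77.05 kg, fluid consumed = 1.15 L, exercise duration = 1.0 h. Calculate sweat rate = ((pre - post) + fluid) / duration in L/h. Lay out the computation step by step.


Weight loss = 79.1 - 77.05 = 2.05 kg (approx L)
Total sweat = 2.05 + 1.15 = 3.2 L
Sweat rate = 3.2 / 1.0 = 3.2 L/h

3.2 L/h


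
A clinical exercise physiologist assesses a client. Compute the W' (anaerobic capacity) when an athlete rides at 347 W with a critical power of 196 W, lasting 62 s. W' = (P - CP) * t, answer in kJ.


Above-CP power = 151 W
Duration = 62 s
W' = 151 * 62 = 9362 J
Convert: 9362 / 1000 = 9.362 kJ

9.362 kJ
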